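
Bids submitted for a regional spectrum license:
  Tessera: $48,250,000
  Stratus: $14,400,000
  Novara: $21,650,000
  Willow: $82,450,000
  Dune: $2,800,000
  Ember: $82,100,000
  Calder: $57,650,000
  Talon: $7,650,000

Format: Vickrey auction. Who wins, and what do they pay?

Rule: the highest bidder wins and pays the second-highest bid.
Sorting bids: 82,450,000 (Willow) > 82,100,000 (Ember) > 57,650,000 (Calder) > 48,250,000 (Tessera) > 21,650,000 (Novara) > 14,400,000 (Stratus) > …
Willow wins with the highest bid; price is set by the runner-up at $82,100,000.

Willow pays $82,100,000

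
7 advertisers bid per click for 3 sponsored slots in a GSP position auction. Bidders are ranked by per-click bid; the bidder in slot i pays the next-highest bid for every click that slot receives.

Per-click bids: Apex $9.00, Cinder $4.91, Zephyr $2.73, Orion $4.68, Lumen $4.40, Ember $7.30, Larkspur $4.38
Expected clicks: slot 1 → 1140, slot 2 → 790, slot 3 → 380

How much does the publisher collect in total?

Per-click bids in order: $9.00 (Apex) > $7.30 (Ember) > $4.91 (Cinder) > $4.68 (Orion) > …
Slot 1: Apex pays $7.30 × 1140 = $8322.00
Slot 2: Ember pays $4.91 × 790 = $3878.90
Slot 3: Cinder pays $4.68 × 380 = $1778.40
Total = $13979.30

Total revenue: $13979.30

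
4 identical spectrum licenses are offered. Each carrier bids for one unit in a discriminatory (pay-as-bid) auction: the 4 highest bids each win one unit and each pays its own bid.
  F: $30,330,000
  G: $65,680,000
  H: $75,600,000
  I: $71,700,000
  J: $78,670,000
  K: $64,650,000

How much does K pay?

Bids ranked high→low: 78,670,000 (J), 75,600,000 (H), 71,700,000 (I), 65,680,000 (G), 64,650,000 (K), 30,330,000 (F)
Top 4: J, H, I, G.
K does not win → $0.

K pays $0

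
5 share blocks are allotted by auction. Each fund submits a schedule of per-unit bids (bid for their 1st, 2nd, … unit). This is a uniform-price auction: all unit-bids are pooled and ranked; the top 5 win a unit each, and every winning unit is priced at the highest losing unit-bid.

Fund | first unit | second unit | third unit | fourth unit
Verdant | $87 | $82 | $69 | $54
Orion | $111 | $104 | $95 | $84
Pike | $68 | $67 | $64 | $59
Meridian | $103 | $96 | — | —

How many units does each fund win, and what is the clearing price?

Merging the schedules and taking the best 5: 111 (Orion-1), 104 (Orion-2), 103 (Meridian-1), 96 (Meridian-2), 95 (Orion-3)
First bid not allocated: $87.
Allocation: Meridian 2, Orion 3.

Meridian 2, Orion 3; clearing price $87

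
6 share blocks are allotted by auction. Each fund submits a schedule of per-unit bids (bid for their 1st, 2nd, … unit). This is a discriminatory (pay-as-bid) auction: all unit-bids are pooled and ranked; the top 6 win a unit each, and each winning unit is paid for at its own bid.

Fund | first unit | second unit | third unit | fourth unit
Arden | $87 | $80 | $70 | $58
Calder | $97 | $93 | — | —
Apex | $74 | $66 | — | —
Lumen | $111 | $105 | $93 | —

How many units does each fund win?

All unit-bids, highest first — top 6: 111 (Lumen-1), 105 (Lumen-2), 97 (Calder-1), 93 (Calder-2), 93 (Lumen-3), 87 (Arden-1)
Next rejected bid: $80 (not a price — pay-as-bid).
Allocation: Arden 1, Calder 2, Lumen 3.

Arden 1, Calder 2, Lumen 3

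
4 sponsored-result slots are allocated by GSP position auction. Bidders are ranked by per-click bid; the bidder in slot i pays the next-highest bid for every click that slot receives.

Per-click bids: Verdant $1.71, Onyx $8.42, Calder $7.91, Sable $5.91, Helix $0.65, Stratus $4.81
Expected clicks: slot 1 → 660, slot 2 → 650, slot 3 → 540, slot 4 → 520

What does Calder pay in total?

Per-click bids in order: $8.42 (Onyx) > $7.91 (Calder) > $5.91 (Sable) > $4.81 (Stratus) > $1.71 (Verdant) > …
Calder holds slot 2 → pays next bid $5.91 × 650 clicks = $3841.50.

Calder pays $3841.50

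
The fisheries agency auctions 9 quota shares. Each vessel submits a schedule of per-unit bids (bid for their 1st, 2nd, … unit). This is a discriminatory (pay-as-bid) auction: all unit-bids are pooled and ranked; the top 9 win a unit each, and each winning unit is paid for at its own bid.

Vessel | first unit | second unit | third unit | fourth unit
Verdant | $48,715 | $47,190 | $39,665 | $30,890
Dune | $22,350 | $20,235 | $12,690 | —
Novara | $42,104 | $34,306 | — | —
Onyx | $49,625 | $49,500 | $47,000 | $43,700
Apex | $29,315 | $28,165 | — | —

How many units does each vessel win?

Novara 2, Onyx 4, Verdant 3

All unit-bids, highest first — top 9: 49,625 (Onyx-1), 49,500 (Onyx-2), 48,715 (Verdant-1), 47,190 (Verdant-2), 47,000 (Onyx-3), 43,700 (Onyx-4), 42,104 (Novara-1), 39,665 (Verdant-3), 34,306 (Novara-2)
Next rejected bid: $30,890 (not a price — pay-as-bid).
Allocation: Novara 2, Onyx 4, Verdant 3.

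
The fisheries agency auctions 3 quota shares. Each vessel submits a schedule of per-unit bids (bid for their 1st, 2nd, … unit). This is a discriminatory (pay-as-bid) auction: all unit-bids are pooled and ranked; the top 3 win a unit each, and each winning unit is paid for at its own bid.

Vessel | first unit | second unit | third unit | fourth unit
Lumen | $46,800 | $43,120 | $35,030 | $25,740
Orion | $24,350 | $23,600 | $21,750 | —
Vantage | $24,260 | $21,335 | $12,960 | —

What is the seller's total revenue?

Pooled unit-bids ranked (top 3): 46,800 (Lumen-1), 43,120 (Lumen-2), 35,030 (Lumen-3)
Next rejected bid: $25,740 (not a price — pay-as-bid).
Each winning unit pays its own bid.
Revenue = 46,800 + 43,120 + 35,030 = $124,950.

Total revenue: $124,950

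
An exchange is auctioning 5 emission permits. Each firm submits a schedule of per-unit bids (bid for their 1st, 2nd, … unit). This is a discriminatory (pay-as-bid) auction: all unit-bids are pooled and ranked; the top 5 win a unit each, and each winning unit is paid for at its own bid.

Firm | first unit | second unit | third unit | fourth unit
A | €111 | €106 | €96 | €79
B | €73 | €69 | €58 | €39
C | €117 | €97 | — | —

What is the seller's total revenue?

Total revenue: €527

Pooled unit-bids ranked (top 5): 117 (C-1), 111 (A-1), 106 (A-2), 97 (C-2), 96 (A-3)
Next rejected bid: €79 (not a price — pay-as-bid).
Each winning unit pays its own bid.
Revenue = 117 + 111 + 106 + 97 + 96 = €527.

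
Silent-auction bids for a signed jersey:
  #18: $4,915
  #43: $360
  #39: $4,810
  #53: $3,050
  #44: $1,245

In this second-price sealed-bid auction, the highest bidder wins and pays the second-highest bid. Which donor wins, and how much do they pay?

#18 pays $4,810

Bids ranked: 4,915 (#18) > 4,810 (#39) > 3,050 (#53) > 1,245 (#44) > 360 (#43)
Second-price: #18 pays #39's bid of $4,810.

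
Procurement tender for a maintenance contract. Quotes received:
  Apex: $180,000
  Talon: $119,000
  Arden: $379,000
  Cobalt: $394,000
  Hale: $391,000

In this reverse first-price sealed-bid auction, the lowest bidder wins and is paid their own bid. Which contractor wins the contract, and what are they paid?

Bids in order: 119,000 (Talon) < 180,000 (Apex) < 379,000 (Arden) < 391,000 (Hale) < 394,000 (Cobalt)
Talon is lowest → is paid own bid, $119,000.

Talon is paid $119,000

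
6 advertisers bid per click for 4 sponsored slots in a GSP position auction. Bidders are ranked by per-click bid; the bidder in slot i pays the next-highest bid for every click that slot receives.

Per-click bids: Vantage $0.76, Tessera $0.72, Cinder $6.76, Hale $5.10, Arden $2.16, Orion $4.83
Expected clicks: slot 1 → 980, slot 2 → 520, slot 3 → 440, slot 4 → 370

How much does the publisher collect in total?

Total revenue: $8741.20

Per-click bids in order: $6.76 (Cinder) > $5.10 (Hale) > $4.83 (Orion) > $2.16 (Arden) > $0.76 (Vantage) > …
Slot 1: Cinder pays $5.10 × 980 = $4998.00
Slot 2: Hale pays $4.83 × 520 = $2511.60
Slot 3: Orion pays $2.16 × 440 = $950.40
Slot 4: Arden pays $0.76 × 370 = $281.20
Total = $8741.20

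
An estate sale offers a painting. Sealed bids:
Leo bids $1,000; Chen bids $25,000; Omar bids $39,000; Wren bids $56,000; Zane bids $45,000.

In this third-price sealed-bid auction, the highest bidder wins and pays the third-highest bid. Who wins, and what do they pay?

Third-price sealed-bid auction: the highest bidder wins and pays the third-highest bid.
Sorting bids: 56,000 (Wren) > 45,000 (Zane) > 39,000 (Omar) > 25,000 (Chen) > 1,000 (Leo)
Wren wins; payment is bid #3 in the ranking = $39,000.

Wren pays $39,000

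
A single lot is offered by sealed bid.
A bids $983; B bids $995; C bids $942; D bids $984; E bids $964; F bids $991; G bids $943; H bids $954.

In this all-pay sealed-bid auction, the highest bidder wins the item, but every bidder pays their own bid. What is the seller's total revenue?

Total revenue: $7,756

Rule: the highest bidder wins the item, but every bidder pays their own bid.
Bids in order: 995 (B) > 991 (F) > 984 (D) > 983 (A) > 964 (E) > 954 (H) > …
B wins with the top bid; all bids are sunk regardless.
Every bidder forfeits their bid regardless of winning.
Revenue = 983 + 995 + 942 + 984 + 964 + 991 + 943 + 954 = $7,756.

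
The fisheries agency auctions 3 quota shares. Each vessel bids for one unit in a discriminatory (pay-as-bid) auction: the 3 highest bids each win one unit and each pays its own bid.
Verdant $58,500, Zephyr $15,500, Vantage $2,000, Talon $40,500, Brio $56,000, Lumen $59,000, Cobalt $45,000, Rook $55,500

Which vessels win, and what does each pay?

Sorting: 59,000 (Lumen), 58,500 (Verdant), 56,000 (Brio), 55,500 (Rook), 45,000 (Cobalt), …
Top 3: Lumen, Verdant, Brio.
Each winner pays its own bid: Lumen $59,000, Verdant $58,500, Brio $56,000.

Lumen $59,000, Verdant $58,500, Brio $56,000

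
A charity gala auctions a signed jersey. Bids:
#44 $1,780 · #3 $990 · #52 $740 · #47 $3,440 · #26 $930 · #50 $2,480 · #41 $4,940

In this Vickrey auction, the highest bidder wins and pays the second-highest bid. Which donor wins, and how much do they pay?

Rule: the highest bidder wins and pays the second-highest bid.
Bids ranked: 4,940 (#41) > 3,440 (#47) > 2,480 (#50) > 1,780 (#44) > 990 (#3) > 930 (#26) > …
Second-price: #41 pays #47's bid of $3,440.

#41 pays $3,440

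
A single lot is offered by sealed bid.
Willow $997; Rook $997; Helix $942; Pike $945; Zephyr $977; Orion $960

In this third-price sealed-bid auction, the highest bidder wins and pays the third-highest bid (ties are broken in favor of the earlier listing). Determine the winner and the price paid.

Willow pays $977

Bids ranked: 997 (Willow) > 997 (Rook) > 977 (Zephyr) > 960 (Orion) > 945 (Pike) > 942 (Helix)
Tie at $997 → Willow wins by tie-break.
Willow is highest; pays the third-highest bid, $977.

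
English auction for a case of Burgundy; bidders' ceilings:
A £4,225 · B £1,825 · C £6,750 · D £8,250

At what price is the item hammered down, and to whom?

D wins at £6,750

Sorting limits: 8,250 (D) > 6,750 (C) > 4,225 (A) > 1,825 (B)
Bidding ends when C exits at £6,750; D takes it.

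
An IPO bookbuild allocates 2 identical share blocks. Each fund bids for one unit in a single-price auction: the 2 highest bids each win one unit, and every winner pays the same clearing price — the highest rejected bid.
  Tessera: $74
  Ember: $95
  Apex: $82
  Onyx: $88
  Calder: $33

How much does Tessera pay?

Bids ranked high→low: 95 (Ember), 88 (Onyx), 82 (Apex), 74 (Tessera), …
The 2 highest are Ember, Onyx.
Highest unsuccessful bid: $82 → clearing price.
Tessera does not win → pays $0.

Tessera pays $0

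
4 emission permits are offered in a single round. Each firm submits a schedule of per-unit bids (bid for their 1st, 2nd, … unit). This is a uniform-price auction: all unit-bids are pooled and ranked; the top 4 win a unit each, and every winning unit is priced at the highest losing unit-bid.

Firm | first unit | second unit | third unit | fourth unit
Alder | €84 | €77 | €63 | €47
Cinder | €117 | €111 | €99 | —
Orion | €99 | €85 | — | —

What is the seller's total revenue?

Merging the schedules and taking the best 4: 117 (Cinder-1), 111 (Cinder-2), 99 (Cinder-3), 99 (Orion-1)
First bid not allocated: €85.
Allocation: Cinder 3, Orion 1. Every unit priced at €85.
Revenue = 4 × 85 = €340.

Total revenue: €340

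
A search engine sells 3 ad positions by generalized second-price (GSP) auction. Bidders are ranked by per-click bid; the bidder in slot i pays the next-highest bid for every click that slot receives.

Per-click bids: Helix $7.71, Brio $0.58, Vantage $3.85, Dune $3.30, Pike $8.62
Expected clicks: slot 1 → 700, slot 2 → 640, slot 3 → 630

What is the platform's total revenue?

Per-click bids in order: $8.62 (Pike) > $7.71 (Helix) > $3.85 (Vantage) > $3.30 (Dune) > …
Slot 1: Pike pays $7.71 × 700 = $5397.00
Slot 2: Helix pays $3.85 × 640 = $2464.00
Slot 3: Vantage pays $3.30 × 630 = $2079.00
Total = $9940.00

Total revenue: $9940.00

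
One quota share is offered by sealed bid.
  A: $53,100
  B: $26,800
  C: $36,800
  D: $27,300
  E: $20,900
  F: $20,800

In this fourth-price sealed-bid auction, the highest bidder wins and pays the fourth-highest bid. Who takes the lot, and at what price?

A pays $26,800

Fourth-price sealed-bid auction: the highest bidder wins and pays the fourth-highest bid.
Bids in order: 53,100 (A) > 36,800 (C) > 27,300 (D) > 26,800 (B) > 20,900 (E) > 20,800 (F)
A is highest; pays the fourth-highest bid, $26,800.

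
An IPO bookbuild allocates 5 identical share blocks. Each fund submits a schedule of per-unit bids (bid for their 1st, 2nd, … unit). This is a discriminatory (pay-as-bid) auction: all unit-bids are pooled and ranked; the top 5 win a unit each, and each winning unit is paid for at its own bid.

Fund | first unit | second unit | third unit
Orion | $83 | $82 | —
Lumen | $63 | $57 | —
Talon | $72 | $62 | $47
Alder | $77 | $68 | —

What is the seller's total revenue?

Merging the schedules and taking the best 5: 83 (Orion-1), 82 (Orion-2), 77 (Alder-1), 72 (Talon-1), 68 (Alder-2)
Next rejected bid: $63 (not a price — pay-as-bid).
Each winning unit pays its own bid.
Revenue = 83 + 82 + 77 + 72 + 68 = $382.

Total revenue: $382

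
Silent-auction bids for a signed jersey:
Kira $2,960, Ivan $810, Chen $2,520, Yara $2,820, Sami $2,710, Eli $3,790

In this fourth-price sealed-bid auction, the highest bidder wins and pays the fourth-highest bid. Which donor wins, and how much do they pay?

Rule: the highest bidder wins and pays the fourth-highest bid.
Bids in order: 3,790 (Eli) > 2,960 (Kira) > 2,820 (Yara) > 2,710 (Sami) > 2,520 (Chen) > 810 (Ivan)
Eli is highest; pays the fourth-highest bid, $2,710.

Eli pays $2,710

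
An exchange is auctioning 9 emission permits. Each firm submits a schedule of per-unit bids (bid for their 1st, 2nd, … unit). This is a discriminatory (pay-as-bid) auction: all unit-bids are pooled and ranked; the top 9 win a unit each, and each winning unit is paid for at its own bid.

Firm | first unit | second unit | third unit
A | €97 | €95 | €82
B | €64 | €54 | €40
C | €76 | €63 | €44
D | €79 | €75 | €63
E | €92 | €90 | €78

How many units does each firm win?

A 3, C 1, D 2, E 3

Merging the schedules and taking the best 9: 97 (A-1), 95 (A-2), 92 (E-1), 90 (E-2), 82 (A-3), 79 (D-1), 78 (E-3), 76 (C-1), 75 (D-2)
Next rejected bid: €64 (not a price — pay-as-bid).
Allocation: A 3, C 1, D 2, E 3.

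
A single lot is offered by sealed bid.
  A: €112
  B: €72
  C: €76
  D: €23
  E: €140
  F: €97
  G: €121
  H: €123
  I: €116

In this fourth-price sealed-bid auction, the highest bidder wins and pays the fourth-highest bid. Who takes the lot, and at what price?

E pays €116

Bids ranked: 140 (E) > 123 (H) > 121 (G) > 116 (I) > 112 (A) > 97 (F) > …
E wins; payment is bid #4 in the ranking = €116.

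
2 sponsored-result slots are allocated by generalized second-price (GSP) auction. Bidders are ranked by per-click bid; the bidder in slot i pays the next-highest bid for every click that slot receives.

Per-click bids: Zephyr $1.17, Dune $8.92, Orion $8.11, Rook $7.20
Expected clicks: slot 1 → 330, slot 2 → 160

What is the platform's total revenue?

Total revenue: $3828.30

Per-click bids in order: $8.92 (Dune) > $8.11 (Orion) > $7.20 (Rook) > …
Slot 1: Dune pays $8.11 × 330 = $2676.30
Slot 2: Orion pays $7.20 × 160 = $1152.00
Total = $3828.30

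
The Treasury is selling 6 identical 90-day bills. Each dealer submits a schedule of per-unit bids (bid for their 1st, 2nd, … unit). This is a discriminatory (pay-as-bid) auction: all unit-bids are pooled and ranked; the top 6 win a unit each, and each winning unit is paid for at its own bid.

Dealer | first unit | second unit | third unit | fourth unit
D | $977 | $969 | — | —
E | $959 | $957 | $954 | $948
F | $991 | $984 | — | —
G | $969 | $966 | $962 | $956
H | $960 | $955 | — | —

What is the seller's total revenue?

Total revenue: $5,856

Merging the schedules and taking the best 6: 991 (F-1), 984 (F-2), 977 (D-1), 969 (D-2), 969 (G-1), 966 (G-2)
Next rejected bid: $962 (not a price — pay-as-bid).
Each winning unit pays its own bid.
Revenue = 991 + 984 + 977 + 969 + 969 + 966 = $5,856.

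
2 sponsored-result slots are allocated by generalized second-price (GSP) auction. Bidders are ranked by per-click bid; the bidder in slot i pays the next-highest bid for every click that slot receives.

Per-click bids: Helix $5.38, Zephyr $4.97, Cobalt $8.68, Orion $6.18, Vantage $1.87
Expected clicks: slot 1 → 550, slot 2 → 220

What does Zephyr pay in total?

Zephyr pays $0.00

Ranked by bid: $8.68 (Cobalt) > $6.18 (Orion) > $5.38 (Helix) > …
Zephyr ranks below slot 2 → no slot, pays nothing.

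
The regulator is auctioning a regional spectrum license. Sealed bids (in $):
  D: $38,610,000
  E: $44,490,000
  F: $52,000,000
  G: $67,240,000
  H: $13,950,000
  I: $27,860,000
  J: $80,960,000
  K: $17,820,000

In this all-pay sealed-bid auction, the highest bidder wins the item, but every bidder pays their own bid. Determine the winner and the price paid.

Sorting bids: 80,960,000 (J) > 67,240,000 (G) > 52,000,000 (F) > 44,490,000 (E) > 38,610,000 (D) > 27,860,000 (I) > …
J wins with the top bid; all bids are sunk regardless.

J pays $80,960,000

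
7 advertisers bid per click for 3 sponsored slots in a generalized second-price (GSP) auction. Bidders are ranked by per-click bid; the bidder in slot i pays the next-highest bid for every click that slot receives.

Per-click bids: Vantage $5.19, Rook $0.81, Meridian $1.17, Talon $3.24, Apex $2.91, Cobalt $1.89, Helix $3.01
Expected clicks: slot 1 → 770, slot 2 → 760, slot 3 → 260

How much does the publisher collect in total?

Ranked by bid: $5.19 (Vantage) > $3.24 (Talon) > $3.01 (Helix) > $2.91 (Apex) > …
Slot 1: Vantage pays $3.24 × 770 = $2494.80
Slot 2: Talon pays $3.01 × 760 = $2287.60
Slot 3: Helix pays $2.91 × 260 = $756.60
Total = $5539.00

Total revenue: $5539.00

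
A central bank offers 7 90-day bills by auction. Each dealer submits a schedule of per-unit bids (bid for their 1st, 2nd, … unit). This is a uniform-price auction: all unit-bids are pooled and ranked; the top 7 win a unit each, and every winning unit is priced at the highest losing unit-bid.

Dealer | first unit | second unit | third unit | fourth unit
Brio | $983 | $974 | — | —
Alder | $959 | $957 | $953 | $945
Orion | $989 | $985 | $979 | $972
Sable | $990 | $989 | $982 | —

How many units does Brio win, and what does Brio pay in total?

Merging the schedules and taking the best 7: 990 (Sable-1), 989 (Orion-1), 989 (Sable-2), 985 (Orion-2), 983 (Brio-1), 982 (Sable-3), 979 (Orion-3)
The (k+1)-th unit-bid is $974.
Brio wins 1 unit(s) at $974 each.

Brio: 1 unit, pays $974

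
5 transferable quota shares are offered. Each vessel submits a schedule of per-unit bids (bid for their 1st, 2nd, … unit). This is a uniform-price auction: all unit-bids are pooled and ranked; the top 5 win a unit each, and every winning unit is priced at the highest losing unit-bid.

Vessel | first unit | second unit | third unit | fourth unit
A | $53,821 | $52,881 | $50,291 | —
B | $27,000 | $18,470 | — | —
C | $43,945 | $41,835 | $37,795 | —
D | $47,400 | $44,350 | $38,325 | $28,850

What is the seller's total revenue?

Merging the schedules and taking the best 5: 53,821 (A-1), 52,881 (A-2), 50,291 (A-3), 47,400 (D-1), 44,350 (D-2)
The (k+1)-th unit-bid is $43,945.
Allocation: A 3, D 2. Every unit priced at $43,945.
Revenue = 5 × 43,945 = $219,725.

Total revenue: $219,725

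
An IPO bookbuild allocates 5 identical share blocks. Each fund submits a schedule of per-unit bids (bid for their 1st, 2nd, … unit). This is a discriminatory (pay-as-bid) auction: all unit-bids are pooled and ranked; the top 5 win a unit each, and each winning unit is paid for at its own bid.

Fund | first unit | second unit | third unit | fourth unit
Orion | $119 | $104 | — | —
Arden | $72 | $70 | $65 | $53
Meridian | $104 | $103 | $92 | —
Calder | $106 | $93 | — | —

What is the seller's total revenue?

All unit-bids, highest first — top 5: 119 (Orion-1), 106 (Calder-1), 104 (Orion-2), 104 (Meridian-1), 103 (Meridian-2)
Next rejected bid: $93 (not a price — pay-as-bid).
Each winning unit pays its own bid.
Revenue = 119 + 106 + 104 + 104 + 103 = $536.

Total revenue: $536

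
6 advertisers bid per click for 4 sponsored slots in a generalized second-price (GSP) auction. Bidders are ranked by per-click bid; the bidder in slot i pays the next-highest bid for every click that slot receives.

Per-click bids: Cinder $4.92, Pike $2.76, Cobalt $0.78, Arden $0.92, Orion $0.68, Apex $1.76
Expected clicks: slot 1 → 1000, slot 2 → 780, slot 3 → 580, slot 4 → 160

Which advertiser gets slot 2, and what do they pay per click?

Ranked by bid: $4.92 (Cinder) > $2.76 (Pike) > $1.76 (Apex) > $0.92 (Arden) > $0.78 (Cobalt) > …
Slot 2 goes to the second-ranked bidder, Pike, who pays the next bid down: $1.76/click.

Pike; $1.76 per click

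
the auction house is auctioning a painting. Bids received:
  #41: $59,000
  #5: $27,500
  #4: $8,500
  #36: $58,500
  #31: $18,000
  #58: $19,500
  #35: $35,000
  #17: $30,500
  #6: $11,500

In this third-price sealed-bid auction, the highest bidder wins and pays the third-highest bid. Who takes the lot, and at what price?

#41 pays $35,000

Sorting bids: 59,000 (#41) > 58,500 (#36) > 35,000 (#35) > 30,500 (#17) > 27,500 (#5) > 19,500 (#58) > …
#41 is highest; pays the third-highest bid, $35,000.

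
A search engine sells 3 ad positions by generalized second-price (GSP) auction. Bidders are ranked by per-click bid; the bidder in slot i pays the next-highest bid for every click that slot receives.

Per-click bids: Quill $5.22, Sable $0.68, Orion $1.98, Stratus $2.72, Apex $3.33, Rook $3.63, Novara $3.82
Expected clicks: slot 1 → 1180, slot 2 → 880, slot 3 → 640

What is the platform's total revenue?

Total revenue: $9833.20

Per-click bids in order: $5.22 (Quill) > $3.82 (Novara) > $3.63 (Rook) > $3.33 (Apex) > …
Slot 1: Quill pays $3.82 × 1180 = $4507.60
Slot 2: Novara pays $3.63 × 880 = $3194.40
Slot 3: Rook pays $3.33 × 640 = $2131.20
Total = $9833.20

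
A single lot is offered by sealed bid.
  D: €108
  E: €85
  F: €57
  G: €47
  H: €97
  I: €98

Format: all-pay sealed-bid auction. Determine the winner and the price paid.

D pays €108

All-pay sealed-bid auction: the highest bidder wins the item, but every bidder pays their own bid.
Bids in order: 108 (D) > 98 (I) > 97 (H) > 85 (E) > 57 (F) > 47 (G)
D wins with the top bid; all bids are sunk regardless.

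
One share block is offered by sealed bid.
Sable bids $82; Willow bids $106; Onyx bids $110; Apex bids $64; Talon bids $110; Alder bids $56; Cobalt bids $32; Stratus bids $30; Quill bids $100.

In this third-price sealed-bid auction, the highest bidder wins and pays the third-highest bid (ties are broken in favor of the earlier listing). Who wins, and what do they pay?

Onyx pays $106

Sorting bids: 110 (Onyx) > 110 (Talon) > 106 (Willow) > 100 (Quill) > 82 (Sable) > 64 (Apex) > …
Onyx and Talon tie at $110; tie-break gives it to Onyx.
Onyx is highest; pays the third-highest bid, $106.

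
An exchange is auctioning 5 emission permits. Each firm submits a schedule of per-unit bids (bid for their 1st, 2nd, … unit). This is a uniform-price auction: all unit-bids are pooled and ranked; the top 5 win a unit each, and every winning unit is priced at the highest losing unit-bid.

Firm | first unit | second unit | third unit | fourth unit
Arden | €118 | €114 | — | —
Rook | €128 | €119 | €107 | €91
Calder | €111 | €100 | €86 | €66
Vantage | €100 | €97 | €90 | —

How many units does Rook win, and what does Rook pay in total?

Rook: 2 units, pays €214

Merging the schedules and taking the best 5: 128 (Rook-1), 119 (Rook-2), 118 (Arden-1), 114 (Arden-2), 111 (Calder-1)
Highest rejected unit-bid = €107.
Rook wins 2 unit(s) at €107 each.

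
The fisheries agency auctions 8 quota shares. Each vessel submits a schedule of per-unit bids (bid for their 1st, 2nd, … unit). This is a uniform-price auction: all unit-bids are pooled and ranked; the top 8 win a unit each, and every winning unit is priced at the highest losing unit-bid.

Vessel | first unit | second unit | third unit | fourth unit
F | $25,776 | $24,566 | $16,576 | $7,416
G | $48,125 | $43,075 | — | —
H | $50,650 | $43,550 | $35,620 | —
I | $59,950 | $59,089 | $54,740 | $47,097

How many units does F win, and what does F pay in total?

All unit-bids, highest first — top 8: 59,950 (I-1), 59,089 (I-2), 54,740 (I-3), 50,650 (H-1), 48,125 (G-1), 47,097 (I-4), 43,550 (H-2), 43,075 (G-2)
First bid not allocated: $35,620.
F wins 0 unit(s) at $35,620 each.

F: 0 units, pays $0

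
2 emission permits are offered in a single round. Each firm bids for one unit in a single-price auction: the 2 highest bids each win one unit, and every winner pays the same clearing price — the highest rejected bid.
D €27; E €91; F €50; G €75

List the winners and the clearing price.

E, G; each pays €50

Sorting: 91 (E), 75 (G), 50 (F), 27 (D)
Top 2: E, G.
Highest unsuccessful bid: €50 → clearing price.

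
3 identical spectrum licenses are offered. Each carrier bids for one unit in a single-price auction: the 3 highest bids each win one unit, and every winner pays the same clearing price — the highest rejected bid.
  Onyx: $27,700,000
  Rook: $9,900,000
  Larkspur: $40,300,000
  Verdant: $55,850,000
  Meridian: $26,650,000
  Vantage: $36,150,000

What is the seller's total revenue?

Bids ranked high→low: 55,850,000 (Verdant), 40,300,000 (Larkspur), 36,150,000 (Vantage), 27,700,000 (Onyx), 26,650,000 (Meridian), …
Winners (3 units): Verdant, Larkspur, Vantage.
First losing bid is Onyx's $27,700,000, which sets the uniform price.
Total revenue = 3 × $27,700,000 = $83,100,000.

Total revenue: $83,100,000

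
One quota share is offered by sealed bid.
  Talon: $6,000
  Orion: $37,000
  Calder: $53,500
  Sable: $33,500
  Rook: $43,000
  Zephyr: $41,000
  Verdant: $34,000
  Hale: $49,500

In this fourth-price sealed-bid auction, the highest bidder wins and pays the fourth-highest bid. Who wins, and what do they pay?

Calder pays $41,000

Bids in order: 53,500 (Calder) > 49,500 (Hale) > 43,000 (Rook) > 41,000 (Zephyr) > 37,000 (Orion) > 34,000 (Verdant) > …
Calder is highest; pays the fourth-highest bid, $41,000.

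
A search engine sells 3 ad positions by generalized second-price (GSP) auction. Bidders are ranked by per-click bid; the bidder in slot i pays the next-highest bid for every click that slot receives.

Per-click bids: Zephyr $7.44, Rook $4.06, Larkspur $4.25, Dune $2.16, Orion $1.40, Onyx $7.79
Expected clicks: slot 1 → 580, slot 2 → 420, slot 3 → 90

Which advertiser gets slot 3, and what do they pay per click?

Larkspur; $4.06 per click

Per-click bids in order: $7.79 (Onyx) > $7.44 (Zephyr) > $4.25 (Larkspur) > $4.06 (Rook) > …
Slot 3 goes to the third-ranked bidder, Larkspur, who pays the next bid down: $4.06/click.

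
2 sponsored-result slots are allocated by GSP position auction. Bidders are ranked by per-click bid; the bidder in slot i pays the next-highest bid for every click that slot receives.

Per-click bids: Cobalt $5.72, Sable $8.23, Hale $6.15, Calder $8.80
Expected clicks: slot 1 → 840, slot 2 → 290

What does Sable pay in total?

Ranked by bid: $8.80 (Calder) > $8.23 (Sable) > $6.15 (Hale) > …
Sable holds slot 2 → pays next bid $6.15 × 290 clicks = $1783.50.

Sable pays $1783.50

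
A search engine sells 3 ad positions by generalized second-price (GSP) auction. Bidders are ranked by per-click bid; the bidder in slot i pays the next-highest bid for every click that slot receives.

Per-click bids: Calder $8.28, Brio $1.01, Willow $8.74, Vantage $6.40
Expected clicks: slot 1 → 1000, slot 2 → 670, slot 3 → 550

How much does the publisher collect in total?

Ranked by bid: $8.74 (Willow) > $8.28 (Calder) > $6.40 (Vantage) > $1.01 (Brio)
Slot 1: Willow pays $8.28 × 1000 = $8280.00
Slot 2: Calder pays $6.40 × 670 = $4288.00
Slot 3: Vantage pays $1.01 × 550 = $555.50
Total = $13123.50

Total revenue: $13123.50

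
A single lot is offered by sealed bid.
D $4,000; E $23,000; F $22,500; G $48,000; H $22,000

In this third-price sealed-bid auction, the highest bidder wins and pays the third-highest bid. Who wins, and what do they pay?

G pays $22,500

Third-price sealed-bid auction: the highest bidder wins and pays the third-highest bid.
Bids in order: 48,000 (G) > 23,000 (E) > 22,500 (F) > 22,000 (H) > 4,000 (D)
G is highest; pays the third-highest bid, $22,500.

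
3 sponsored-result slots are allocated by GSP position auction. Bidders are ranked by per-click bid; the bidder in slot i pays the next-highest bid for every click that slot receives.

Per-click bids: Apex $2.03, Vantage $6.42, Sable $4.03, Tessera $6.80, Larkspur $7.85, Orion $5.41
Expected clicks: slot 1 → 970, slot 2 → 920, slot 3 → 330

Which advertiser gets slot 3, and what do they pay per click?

Vantage; $5.41 per click

Sorting advertisers: $7.85 (Larkspur) > $6.80 (Tessera) > $6.42 (Vantage) > $5.41 (Orion) > …
Slot 3 goes to the third-ranked bidder, Vantage, who pays the next bid down: $5.41/click.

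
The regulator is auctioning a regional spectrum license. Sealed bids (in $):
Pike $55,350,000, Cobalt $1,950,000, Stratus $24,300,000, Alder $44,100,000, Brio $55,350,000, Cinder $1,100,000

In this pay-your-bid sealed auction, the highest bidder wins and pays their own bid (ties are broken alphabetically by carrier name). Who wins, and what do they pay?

Brio pays $55,350,000

Rule: the highest bidder wins and pays their own bid.
Sorting bids: 55,350,000 (Brio) > 55,350,000 (Pike) > 44,100,000 (Alder) > 24,300,000 (Stratus) > 1,950,000 (Cobalt) > 1,100,000 (Cinder)
Tie at $55,350,000 → Brio wins by tie-break.
Brio has the highest bid and pays exactly that: $55,350,000.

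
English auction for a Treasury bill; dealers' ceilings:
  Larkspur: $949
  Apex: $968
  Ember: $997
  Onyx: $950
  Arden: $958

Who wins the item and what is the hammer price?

Ember wins at $968

Limits in order: 997 (Ember) > 968 (Apex) > 958 (Arden) > 950 (Onyx) > 949 (Larkspur)
Apex is the last rival to drop out, at $968; Ember remains and wins at that price.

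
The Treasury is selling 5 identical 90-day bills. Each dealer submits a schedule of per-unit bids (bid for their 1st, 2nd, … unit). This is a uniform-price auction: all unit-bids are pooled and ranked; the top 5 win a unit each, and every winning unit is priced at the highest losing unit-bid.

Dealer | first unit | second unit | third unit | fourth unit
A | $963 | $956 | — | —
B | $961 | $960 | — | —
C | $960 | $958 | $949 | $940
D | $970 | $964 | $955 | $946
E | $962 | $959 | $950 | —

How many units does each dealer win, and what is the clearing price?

A 1, B 1, D 2, E 1; clearing price $960

Merging the schedules and taking the best 5: 970 (D-1), 964 (D-2), 963 (A-1), 962 (E-1), 961 (B-1)
First bid not allocated: $960.
Allocation: A 1, B 1, D 2, E 1.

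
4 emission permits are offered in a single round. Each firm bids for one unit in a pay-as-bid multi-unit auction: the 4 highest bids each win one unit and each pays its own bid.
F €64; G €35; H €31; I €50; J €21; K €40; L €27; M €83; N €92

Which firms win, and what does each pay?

N €92, M €83, F €64, I €50

Bids ranked high→low: 92 (N), 83 (M), 64 (F), 50 (I), 40 (K), 35 (G), …
Top 4: N, M, F, I.
Each winner pays its own bid: N €92, M €83, F €64, I €50.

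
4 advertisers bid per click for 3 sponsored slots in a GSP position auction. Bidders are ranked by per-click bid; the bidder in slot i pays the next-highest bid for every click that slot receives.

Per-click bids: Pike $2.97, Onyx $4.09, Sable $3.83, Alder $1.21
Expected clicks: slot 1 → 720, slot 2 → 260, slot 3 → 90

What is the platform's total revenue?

Sorting advertisers: $4.09 (Onyx) > $3.83 (Sable) > $2.97 (Pike) > $1.21 (Alder)
Slot 1: Onyx pays $3.83 × 720 = $2757.60
Slot 2: Sable pays $2.97 × 260 = $772.20
Slot 3: Pike pays $1.21 × 90 = $108.90
Total = $3638.70

Total revenue: $3638.70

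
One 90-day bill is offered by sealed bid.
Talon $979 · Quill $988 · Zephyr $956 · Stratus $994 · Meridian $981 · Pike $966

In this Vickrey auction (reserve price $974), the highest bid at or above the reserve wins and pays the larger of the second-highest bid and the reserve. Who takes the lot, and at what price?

Sorting bids: 994 (Stratus) > 988 (Quill) > 981 (Meridian) > 979 (Talon) > 966 (Pike) > 956 (Zephyr)
Stratus has the top bid at or above the reserve ($994).
Second-highest bid $988 exceeds the reserve $974 → payment $988.

Stratus pays $988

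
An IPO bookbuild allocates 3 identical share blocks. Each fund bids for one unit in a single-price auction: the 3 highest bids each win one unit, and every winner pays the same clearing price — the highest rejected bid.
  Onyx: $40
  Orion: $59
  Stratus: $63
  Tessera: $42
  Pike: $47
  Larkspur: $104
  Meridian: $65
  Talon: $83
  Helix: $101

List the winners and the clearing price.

Larkspur, Helix, Talon; each pays $65

Ordering the bids: 104 (Larkspur), 101 (Helix), 83 (Talon), 65 (Meridian), 63 (Stratus), …
Top 3: Larkspur, Helix, Talon.
Clearing price = highest rejected bid = $65.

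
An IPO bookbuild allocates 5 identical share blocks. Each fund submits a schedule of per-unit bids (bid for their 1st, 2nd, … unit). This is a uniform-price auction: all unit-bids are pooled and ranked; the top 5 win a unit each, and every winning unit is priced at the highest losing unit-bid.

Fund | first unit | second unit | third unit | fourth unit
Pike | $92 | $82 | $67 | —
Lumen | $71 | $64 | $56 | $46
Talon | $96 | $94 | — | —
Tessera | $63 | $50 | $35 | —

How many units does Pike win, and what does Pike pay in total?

All unit-bids, highest first — top 5: 96 (Talon-1), 94 (Talon-2), 92 (Pike-1), 82 (Pike-2), 71 (Lumen-1)
Highest rejected unit-bid = $67.
Pike wins 2 unit(s) at $67 each.

Pike: 2 units, pays $134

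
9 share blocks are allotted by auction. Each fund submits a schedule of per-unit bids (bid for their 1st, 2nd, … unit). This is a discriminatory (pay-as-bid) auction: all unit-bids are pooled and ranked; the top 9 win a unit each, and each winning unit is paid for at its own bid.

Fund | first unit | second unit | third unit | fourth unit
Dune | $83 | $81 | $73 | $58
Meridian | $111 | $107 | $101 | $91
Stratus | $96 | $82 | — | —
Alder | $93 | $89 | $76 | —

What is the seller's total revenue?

Total revenue: $853

All unit-bids, highest first — top 9: 111 (Meridian-1), 107 (Meridian-2), 101 (Meridian-3), 96 (Stratus-1), 93 (Alder-1), 91 (Meridian-4), 89 (Alder-2), 83 (Dune-1), 82 (Stratus-2)
Next rejected bid: $81 (not a price — pay-as-bid).
Each winning unit pays its own bid.
Revenue = 111 + 107 + 101 + 96 + 93 + 91 + 89 + 83 + 82 = $853.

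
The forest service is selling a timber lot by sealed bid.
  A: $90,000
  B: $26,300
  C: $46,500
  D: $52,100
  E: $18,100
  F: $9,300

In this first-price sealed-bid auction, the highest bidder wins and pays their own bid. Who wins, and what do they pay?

A pays $90,000

Bids in order: 90,000 (A) > 52,100 (D) > 46,500 (C) > 26,300 (B) > 18,100 (E) > 9,300 (F)
First-price: A pays what they bid, $90,000.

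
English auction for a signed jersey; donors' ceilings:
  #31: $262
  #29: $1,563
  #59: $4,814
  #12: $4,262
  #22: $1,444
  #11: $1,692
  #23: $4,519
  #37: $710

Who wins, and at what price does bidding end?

#59 wins at $4,519

Sorting limits: 4,814 (#59) > 4,519 (#23) > 4,262 (#12) > 1,692 (#11) > 1,563 (#29) > 1,444 (#22) > …
Once the price passes $4,519, only #59 is left; the hammer falls at #23's limit of $4,519.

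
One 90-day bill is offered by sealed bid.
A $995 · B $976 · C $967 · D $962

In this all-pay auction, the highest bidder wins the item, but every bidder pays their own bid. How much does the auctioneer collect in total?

Bids in order: 995 (A) > 976 (B) > 967 (C) > 962 (D)
Every bidder forfeits their bid regardless of winning.
Revenue = 995 + 976 + 967 + 962 = $3,900.

Total revenue: $3,900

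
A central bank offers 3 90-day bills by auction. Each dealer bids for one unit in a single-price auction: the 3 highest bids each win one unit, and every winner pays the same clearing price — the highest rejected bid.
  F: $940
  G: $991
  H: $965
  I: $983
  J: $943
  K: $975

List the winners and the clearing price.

G, I, K; each pays $965

Bids ranked high→low: 991 (G), 983 (I), 975 (K), 965 (H), 943 (J), …
Winners (3 units): G, I, K.
Highest unsuccessful bid: $965 → clearing price.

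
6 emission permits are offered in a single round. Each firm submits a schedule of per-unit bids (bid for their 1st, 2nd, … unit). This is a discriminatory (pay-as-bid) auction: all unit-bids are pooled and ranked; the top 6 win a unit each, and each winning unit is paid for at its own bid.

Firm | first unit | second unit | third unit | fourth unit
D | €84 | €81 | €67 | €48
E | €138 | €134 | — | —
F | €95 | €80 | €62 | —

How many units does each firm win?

D 2, E 2, F 2

All unit-bids, highest first — top 6: 138 (E-1), 134 (E-2), 95 (F-1), 84 (D-1), 81 (D-2), 80 (F-2)
Next rejected bid: €67 (not a price — pay-as-bid).
Allocation: D 2, E 2, F 2.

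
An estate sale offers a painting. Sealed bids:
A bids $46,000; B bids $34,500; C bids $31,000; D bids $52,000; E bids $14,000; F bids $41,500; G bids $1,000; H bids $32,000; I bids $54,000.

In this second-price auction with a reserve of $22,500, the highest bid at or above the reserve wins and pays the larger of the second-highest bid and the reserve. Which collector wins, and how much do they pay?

Rule: the highest bid at or above the reserve wins and pays the larger of the second-highest bid and the reserve.
Sorting bids: 54,000 (I) > 52,000 (D) > 46,000 (A) > 41,500 (F) > 34,500 (B) > 32,000 (H) > …
Highest eligible bid: I at $54,000.
max(second-highest $52,000, reserve $22,500) = $52,000; the reserve does not bind.

I pays $52,000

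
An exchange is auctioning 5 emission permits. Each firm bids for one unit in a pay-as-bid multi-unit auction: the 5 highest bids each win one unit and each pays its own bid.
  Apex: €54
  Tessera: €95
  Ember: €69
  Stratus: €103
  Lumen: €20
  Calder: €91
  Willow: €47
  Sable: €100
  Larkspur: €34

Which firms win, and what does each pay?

Bids ranked high→low: 103 (Stratus), 100 (Sable), 95 (Tessera), 91 (Calder), 69 (Ember), 54 (Apex), 47 (Willow), …
Winners (5 units): Stratus, Sable, Tessera, Calder, Ember.
Each winner pays its own bid: Stratus €103, Sable €100, Tessera €95, Calder €91, Ember €69.

Stratus €103, Sable €100, Tessera €95, Calder €91, Ember €69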